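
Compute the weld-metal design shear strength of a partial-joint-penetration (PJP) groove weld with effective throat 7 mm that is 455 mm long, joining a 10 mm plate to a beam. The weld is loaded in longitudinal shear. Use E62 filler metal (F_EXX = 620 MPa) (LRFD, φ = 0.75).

φR_n ≈ 889 kN

Effective throat (given) t_e = 7 mm.
A_we = 7 × 455 = 3185 mm².
F_nw = 0.6 F_EXX = 372 MPa.
φR_n = 0.75 × 372 × 3185 × 10⁻³ = 888.6 kN.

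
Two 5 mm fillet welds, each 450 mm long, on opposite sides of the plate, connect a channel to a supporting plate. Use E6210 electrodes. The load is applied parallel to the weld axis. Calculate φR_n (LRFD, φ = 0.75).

φR_n ≈ 888 kN

E62XX → F_EXX = 620 MPa.
Effective throat t_e = 0.707 × 5 = 3.535 mm.
Total length L = 900 mm; A_we = 3.535 × 900 = 3181 mm².
F_nw = 0.6 F_EXX = 0.6 × 620 = 372 MPa.
φR_n = 0.75 × 372 × 3181 × 10⁻³ = 887.6 kN.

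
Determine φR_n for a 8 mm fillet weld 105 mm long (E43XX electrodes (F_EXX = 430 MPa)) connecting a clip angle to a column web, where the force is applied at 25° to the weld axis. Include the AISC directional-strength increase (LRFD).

t_e = 0.707 × 8 = 5.656 mm; A_we = 5.656 × 105 = 593.9 mm².
Directional factor: 1.0 + 0.5 sin^1.5(25°) = 1.137.
F_nw = 0.6 × 430 × 1.137 = 293.4 MPa.
φR_n = 0.75 × 293.4 × 593.9 × 10⁻³ = 130.7 kN.

φR_n ≈ 131 kN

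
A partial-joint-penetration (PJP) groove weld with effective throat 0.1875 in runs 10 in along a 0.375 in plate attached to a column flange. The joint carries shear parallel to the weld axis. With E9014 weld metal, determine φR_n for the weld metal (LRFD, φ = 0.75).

E90XX → F_EXX = 90 ksi.
Effective throat (given) t_e = 0.1875 in.
A_we = 0.1875 × 10 = 1.875 in².
F_nw = 0.6 F_EXX = 54 ksi.
φR_n = 0.75 × 54 × 1.875 = 75.94 kip.

φR_n ≈ 75.9 kip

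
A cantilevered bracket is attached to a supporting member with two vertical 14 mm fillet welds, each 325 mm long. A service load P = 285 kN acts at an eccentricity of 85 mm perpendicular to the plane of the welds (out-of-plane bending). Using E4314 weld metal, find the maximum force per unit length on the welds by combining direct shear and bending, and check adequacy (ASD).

E43XX → F_EXX = 430 MPa.
L_w = 2 × 325 = 650 mm; section modulus (unit throat) S = 2 × L²/6 = 35210 mm².
Direct shear f_v = P/L_w = 285×10³/650 = 438.5 N/mm.
Moment M = P × e = 285×10³ × 85 = 24225000 N·mm; bending f_b = M/S = 688 N/mm.
f_max = √(f_v² + f_b²) = √(438.5² + 688²) = 815.9 N/mm.
r_n/Ω = (1/2.0) × 0.6 × 430 × (0.707 × 14) = 1277 N/mm → adequate.

f_max ≈ 816 N/mm; adequate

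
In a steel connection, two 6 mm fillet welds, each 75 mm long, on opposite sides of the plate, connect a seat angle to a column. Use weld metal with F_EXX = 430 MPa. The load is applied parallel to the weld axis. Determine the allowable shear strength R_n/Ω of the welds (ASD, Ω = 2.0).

Effective throat t_e = 0.707 × 6 = 4.242 mm.
Total length L = 150 mm; A_we = 4.242 × 150 = 636.3 mm².
F_nw = 0.6 F_EXX = 0.6 × 430 = 258 MPa.
R_n = 258 × 636.3 × 10⁻³ = 164.2 kN; R_n/Ω = 164.2/2.0 = 82.08 kN.

R_n/Ω ≈ 82.1 kN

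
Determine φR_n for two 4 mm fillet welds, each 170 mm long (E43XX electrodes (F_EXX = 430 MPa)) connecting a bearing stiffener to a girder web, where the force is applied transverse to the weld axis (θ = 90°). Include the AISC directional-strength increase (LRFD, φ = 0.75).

t_e = 0.707 × 4 = 2.828 mm; A_we = 2.828 × 340 = 961.5 mm².
Directional factor: 1.0 + 0.5 sin^1.5(90°) = 1.5.
F_nw = 0.6 × 430 × 1.5 = 387 MPa.
φR_n = 0.75 × 387 × 961.5 × 10⁻³ = 279.1 kN.

φR_n ≈ 279 kN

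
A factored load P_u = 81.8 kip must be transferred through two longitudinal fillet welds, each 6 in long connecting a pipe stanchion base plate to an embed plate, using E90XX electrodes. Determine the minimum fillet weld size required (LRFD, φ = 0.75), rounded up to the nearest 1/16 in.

w = 1/4 in

E90XX → F_EXX = 90 ksi.
Total weld length L = 12 in.
Required throat t_e = P_u / (φ × 0.6 F_EXX × L) = 81.8 / (0.75 × 0.6 × 90 × 12) = 0.1683 in.
Required leg w = t_e / 0.707 = 0.2381 in → use 1/4 in.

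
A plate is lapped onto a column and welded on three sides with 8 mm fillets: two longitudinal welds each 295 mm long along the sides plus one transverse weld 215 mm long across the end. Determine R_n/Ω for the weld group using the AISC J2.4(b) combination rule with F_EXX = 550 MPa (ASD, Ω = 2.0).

R_n/Ω ≈ 769 kN

t_e = 0.707 × 8 = 5.656 mm.
R_nwl = 0.6 × 550 × 5.656 × 590 × 10⁻³ = 1101 kN (longitudinal, 2 welds).
R_nwt = 0.6 × 550 × 5.656 × 215 × 10⁻³ = 401.3 kN (transverse, base value).
(i) R_nwl + R_nwt = 1503 kN; (ii) 0.85 R_nwl + 1.5 R_nwt = 1538 kN.
R_n = max = 1538 kN [governs: (ii)]; R_n/Ω = 769 kN.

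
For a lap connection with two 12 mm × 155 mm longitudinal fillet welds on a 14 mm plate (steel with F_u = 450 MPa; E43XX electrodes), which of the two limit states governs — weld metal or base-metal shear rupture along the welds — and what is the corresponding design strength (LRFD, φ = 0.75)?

φR_n ≈ 509 kN (weld metal governs)

E43XX → F_EXX = 430 MPa.
t_e = 0.707 × 12 = 8.484 mm; L = 310 mm.
Weld metal: φR_n = 0.75 × 0.6 × 430 × 8.484 × 310 × 10⁻³ = 508.9 kN.
Base metal (shear rupture): φR_n = 0.75 × 0.6 × 450 × 14 × 310 × 10⁻³ = 878.8 kN.
Governing: weld metal.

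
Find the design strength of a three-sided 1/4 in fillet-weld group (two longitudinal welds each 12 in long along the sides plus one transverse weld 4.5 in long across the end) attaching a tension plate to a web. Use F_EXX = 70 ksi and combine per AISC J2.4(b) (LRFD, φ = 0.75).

φR_n ≈ 159 kip

t_e = 0.707 × 0.25 = 0.1767 in.
R_nwl = 0.6 × 70 × 0.1767 × 24 = 178.2 kip (longitudinal, 2 welds).
R_nwt = 0.6 × 70 × 0.1767 × 4.5 = 33.41 kip (transverse, base value).
(i) R_nwl + R_nwt = 211.6 kip; (ii) 0.85 R_nwl + 1.5 R_nwt = 201.5 kip.
R_n = max = 211.6 kip [governs: (i)]; φR_n = 158.7 kip.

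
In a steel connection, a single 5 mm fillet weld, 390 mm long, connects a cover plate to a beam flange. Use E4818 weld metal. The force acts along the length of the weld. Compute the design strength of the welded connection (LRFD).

φR_n ≈ 298 kN

E48XX → F_EXX = 480 MPa.
Effective throat t_e = 0.707 × 5 = 3.535 mm.
Total length L = 390 mm; A_we = 3.535 × 390 = 1379 mm².
F_nw = 0.6 F_EXX = 0.6 × 480 = 288 MPa.
φR_n = 0.75 × 288 × 1379 × 10⁻³ = 297.8 kN.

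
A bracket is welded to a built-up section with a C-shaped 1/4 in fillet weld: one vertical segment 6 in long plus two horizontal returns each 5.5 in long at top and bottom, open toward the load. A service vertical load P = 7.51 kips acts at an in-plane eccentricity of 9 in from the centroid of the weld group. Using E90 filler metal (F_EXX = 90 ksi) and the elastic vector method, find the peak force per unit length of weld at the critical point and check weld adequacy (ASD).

Total weld length L_w = 17 in. Treat welds as unit-width lines.
Centroid: x̄ = 2×5.5×2.75 / 17 = 1.779 in from the vertical weld.
Polar moment about centroid: J = I_x + I_y = [6³/12 + 2×5.5×3²] + [6×1.779² + 2(5.5³/12 + 5.5×0.9706²)] = 174.1 in³.
Direct shear f_v = P/L_w = 7.51 / 17 = 0.4418 kip/in (vertical).
Torsion M = P·e = 7.51 × 9 = 67.59 kip·in.
Critical point at (x, y) = (3.721, 3) from centroid. f_tx = M·y/J = 1.165 kip/in; f_ty = M·x/J = 1.445 kip/in.
Resultant f_max = √[f_tx² + (f_v + f_ty)²] = √[1.165² + (0.4418 + 1.445)²] = 2.217 kip/in.
Capacity per unit length: r_n/Ω = (1/2.0) × 0.6 × 90 × (0.707 × 0.25) = 4.772 kip/in.
2.217 ≤ 4.772 → adequate.

f_max ≈ 2.22 kip/in; adequate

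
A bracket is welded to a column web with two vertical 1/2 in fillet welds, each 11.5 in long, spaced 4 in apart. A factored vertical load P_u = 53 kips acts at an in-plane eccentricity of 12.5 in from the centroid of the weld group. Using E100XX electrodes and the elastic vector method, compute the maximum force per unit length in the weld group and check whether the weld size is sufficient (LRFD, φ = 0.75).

E100XX → F_EXX = 100 ksi.
Total weld length L_w = 23 in. Treat welds as unit-width lines.
Polar moment about centroid: J = 2[d³/12 + d(b/2)²] = 2[11.5³/12 + 11.5×2²] = 345.5 in³.
Direct shear f_v = P/L_w = 53 / 23 = 2.304 kip/in (vertical).
Torsion M = P·e = 53 × 12.5 = 662.5 kip·in.
Critical point at (x, y) = (2, 5.75) from centroid. f_tx = M·y/J = 11.03 kip/in; f_ty = M·x/J = 3.835 kip/in.
Resultant f_max = √[f_tx² + (f_v + f_ty)²] = √[11.03² + (2.304 + 3.835)²] = 12.62 kip/in.
Capacity per unit length: φr_n = 0.75 × 0.6 × 100 × (0.707 × 0.5) = 15.91 kip/in.
12.62 ≤ 15.91 → adequate.

f_max ≈ 12.6 kip/in; adequate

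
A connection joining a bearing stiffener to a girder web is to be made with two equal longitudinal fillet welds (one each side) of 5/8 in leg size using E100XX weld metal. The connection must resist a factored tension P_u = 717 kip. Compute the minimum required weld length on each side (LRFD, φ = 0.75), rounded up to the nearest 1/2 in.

E100XX → F_EXX = 100 ksi.
Throat t_e = 0.707 × 0.625 = 0.4419 in.
φr_n = 0.75 × 0.6 × 100 × 0.4419 = 19.88 kip/in.
L_req = P_u / φr_n = 717 / 19.88 = 36.06 in total.
Per side: 36.06 / 2 = 18.03 in.
Round up → use L = 18.5 in on each side.

L = 18.5 in on each side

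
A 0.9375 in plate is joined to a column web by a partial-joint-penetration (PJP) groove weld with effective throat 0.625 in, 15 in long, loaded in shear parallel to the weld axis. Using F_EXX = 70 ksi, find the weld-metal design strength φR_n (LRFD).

φR_n ≈ 295 kips

Effective throat (given) t_e = 0.625 in.
A_we = 0.625 × 15 = 9.375 in².
F_nw = 0.6 F_EXX = 42 ksi.
φR_n = 0.75 × 42 × 9.375 = 295.3 kips.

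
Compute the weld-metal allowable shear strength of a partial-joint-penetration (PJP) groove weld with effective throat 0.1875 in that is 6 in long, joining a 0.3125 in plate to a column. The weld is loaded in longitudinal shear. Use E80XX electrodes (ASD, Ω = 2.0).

E80XX → F_EXX = 80 ksi.
Effective throat (given) t_e = 0.1875 in.
A_we = 0.1875 × 6 = 1.125 in².
F_nw = 0.6 F_EXX = 48 ksi.
R_n/Ω = (48 × 1.125) / 2.0 = 27 kip.

R_n/Ω ≈ 27 kip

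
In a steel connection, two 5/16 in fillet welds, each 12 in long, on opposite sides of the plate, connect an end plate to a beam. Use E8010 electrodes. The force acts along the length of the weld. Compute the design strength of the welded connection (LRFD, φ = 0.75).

E80XX → F_EXX = 80 ksi.
Effective throat t_e = 0.707 × 0.3125 = 0.2209 in.
Total length L = 24 in; A_we = 0.2209 × 24 = 5.302 in².
F_nw = 0.6 F_EXX = 0.6 × 80 = 48 ksi.
φR_n = 0.75 × 48 × 5.302 = 190.9 kips.

φR_n ≈ 191 kips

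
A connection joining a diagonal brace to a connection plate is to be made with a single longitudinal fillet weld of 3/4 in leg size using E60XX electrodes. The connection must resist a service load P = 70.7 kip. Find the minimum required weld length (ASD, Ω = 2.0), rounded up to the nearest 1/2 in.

L = 7.5 in

E60XX → F_EXX = 60 ksi.
Throat t_e = 0.707 × 0.75 = 0.5302 in.
r_n/Ω = (0.6 × 60 × 0.5302) / 2.0 = 9.544 kip/in.
L_req = P / (r_n/Ω) = 70.7 / 9.544 = 7.407 in total.
Round up → use L = 7.5 in.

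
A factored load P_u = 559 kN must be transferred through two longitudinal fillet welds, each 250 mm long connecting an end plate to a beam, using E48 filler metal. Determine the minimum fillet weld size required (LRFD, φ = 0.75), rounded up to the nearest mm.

w = 8 mm

E48XX → F_EXX = 480 MPa.
Total weld length L = 500 mm.
Required throat t_e = P_u / (φ × 0.6 F_EXX × L) = 559 / (0.75 × 0.6 × 480 × 500 × 10⁻³) = 5.176 mm.
Required leg w = t_e / 0.707 = 7.321 mm → use 8 mm.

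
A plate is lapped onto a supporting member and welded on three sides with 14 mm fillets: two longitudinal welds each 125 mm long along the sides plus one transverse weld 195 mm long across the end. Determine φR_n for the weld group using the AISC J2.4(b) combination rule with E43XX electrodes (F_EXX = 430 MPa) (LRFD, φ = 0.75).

t_e = 0.707 × 14 = 9.898 mm.
R_nwl = 0.6 × 430 × 9.898 × 250 × 10⁻³ = 638.4 kN (longitudinal, 2 welds).
R_nwt = 0.6 × 430 × 9.898 × 195 × 10⁻³ = 498 kN (transverse, base value).
(i) R_nwl + R_nwt = 1136 kN; (ii) 0.85 R_nwl + 1.5 R_nwt = 1290 kN.
R_n = max = 1290 kN [governs: (ii)]; φR_n = 967.2 kN.

φR_n ≈ 967 kN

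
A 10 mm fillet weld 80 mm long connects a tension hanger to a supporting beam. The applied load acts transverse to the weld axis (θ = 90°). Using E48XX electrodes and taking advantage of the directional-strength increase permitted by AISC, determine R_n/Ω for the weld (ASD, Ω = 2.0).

R_n/Ω ≈ 122 kN

E48XX → F_EXX = 480 MPa.
t_e = 0.707 × 10 = 7.07 mm; A_we = 7.07 × 80 = 565.6 mm².
Directional factor: 1.0 + 0.5 sin^1.5(90°) = 1.5.
F_nw = 0.6 × 480 × 1.5 = 432 MPa.
R_n/Ω = (432 × 565.6) / 2.0 × 10⁻³ = 122.2 kN.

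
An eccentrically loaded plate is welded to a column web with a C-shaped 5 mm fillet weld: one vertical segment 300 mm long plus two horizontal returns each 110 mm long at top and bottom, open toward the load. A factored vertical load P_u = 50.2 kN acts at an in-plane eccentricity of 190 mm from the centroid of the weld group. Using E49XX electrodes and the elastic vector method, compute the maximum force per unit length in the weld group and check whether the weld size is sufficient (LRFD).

f_max ≈ 273 N/mm; adequate

E49XX → F_EXX = 490 MPa.
Total weld length L_w = 520 mm. Treat welds as unit-width lines.
Centroid: x̄ = 2×110×55 / 520 = 23.27 mm from the vertical weld.
Polar moment about centroid: J = I_x + I_y = [300³/12 + 2×110×150²] + [300×23.27² + 2(110³/12 + 110×31.73²)] = 7806000 mm³.
Direct shear f_v = P/L_w = 50.2×10³ / 520 = 96.54 N/mm (vertical).
Torsion M = P·e = 50.2×10³ × 190 = 9538000 N·mm.
Critical point at (x, y) = (86.73, 150) from centroid. f_tx = M·y/J = 183.3 N/mm; f_ty = M·x/J = 106 N/mm.
Resultant f_max = √[f_tx² + (f_v + f_ty)²] = √[183.3² + (96.54 + 106)²] = 273.1 N/mm.
Capacity per unit length: φr_n = 0.75 × 0.6 × 490 × (0.707 × 5) = 779.5 N/mm.
273.1 ≤ 779.5 → adequate.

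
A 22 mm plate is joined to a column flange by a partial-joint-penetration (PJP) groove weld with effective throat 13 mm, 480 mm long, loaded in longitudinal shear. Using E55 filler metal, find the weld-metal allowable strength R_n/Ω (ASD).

E55XX → F_EXX = 550 MPa.
Effective throat (given) t_e = 13 mm.
A_we = 13 × 480 = 6240 mm².
F_nw = 0.6 F_EXX = 330 MPa.
R_n/Ω = (330 × 6240) / 2.0 × 10⁻³ = 1030 kN.

R_n/Ω ≈ 1030 kN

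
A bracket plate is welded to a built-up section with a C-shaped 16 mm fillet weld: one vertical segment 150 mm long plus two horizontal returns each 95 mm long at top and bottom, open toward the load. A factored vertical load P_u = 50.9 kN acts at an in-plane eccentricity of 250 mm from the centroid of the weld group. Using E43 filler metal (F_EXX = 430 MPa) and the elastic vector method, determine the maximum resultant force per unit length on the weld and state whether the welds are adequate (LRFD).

Total weld length L_w = 340 mm. Treat welds as unit-width lines.
Centroid: x̄ = 2×95×47.5 / 340 = 26.54 mm from the vertical weld.
Polar moment about centroid: J = I_x + I_y = [150³/12 + 2×95×75²] + [150×26.54² + 2(95³/12 + 95×20.96²)] = 1682000 mm³.
Direct shear f_v = P/L_w = 50.9×10³ / 340 = 149.7 N/mm (vertical).
Torsion M = P·e = 50.9×10³ × 250 = 12725000 N·mm.
Critical point at (x, y) = (68.46, 75) from centroid. f_tx = M·y/J = 567.4 N/mm; f_ty = M·x/J = 517.9 N/mm.
Resultant f_max = √[f_tx² + (f_v + f_ty)²] = √[567.4² + (149.7 + 517.9)²] = 876.1 N/mm.
Capacity per unit length: φr_n = 0.75 × 0.6 × 430 × (0.707 × 16) = 2189 N/mm.
876.1 ≤ 2189 → adequate.

f_max ≈ 876 N/mm; adequate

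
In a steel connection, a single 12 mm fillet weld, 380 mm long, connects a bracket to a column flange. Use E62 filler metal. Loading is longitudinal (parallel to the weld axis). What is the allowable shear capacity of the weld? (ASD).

E62XX → F_EXX = 620 MPa.
Effective throat t_e = 0.707 × 12 = 8.484 mm.
Total length L = 380 mm; A_we = 8.484 × 380 = 3224 mm².
F_nw = 0.6 F_EXX = 0.6 × 620 = 372 MPa.
R_n = 372 × 3224 × 10⁻³ = 1199 kN; R_n/Ω = 1199/2.0 = 599.6 kN.

R_n/Ω ≈ 600 kN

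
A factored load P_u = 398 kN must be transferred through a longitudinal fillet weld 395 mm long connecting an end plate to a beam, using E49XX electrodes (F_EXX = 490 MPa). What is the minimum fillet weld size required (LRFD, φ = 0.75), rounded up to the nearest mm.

w = 7 mm

Total weld length L = 395 mm.
Required throat t_e = P_u / (φ × 0.6 F_EXX × L) = 398 / (0.75 × 0.6 × 490 × 395 × 10⁻³) = 4.57 mm.
Required leg w = t_e / 0.707 = 6.463 mm → use 7 mm.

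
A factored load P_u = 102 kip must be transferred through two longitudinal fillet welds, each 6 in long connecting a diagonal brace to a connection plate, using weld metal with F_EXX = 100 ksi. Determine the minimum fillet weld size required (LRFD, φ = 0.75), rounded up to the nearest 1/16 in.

w = 5/16 in

Total weld length L = 12 in.
Required throat t_e = P_u / (φ × 0.6 F_EXX × L) = 102 / (0.75 × 0.6 × 100 × 12) = 0.1889 in.
Required leg w = t_e / 0.707 = 0.2672 in → use 5/16 in.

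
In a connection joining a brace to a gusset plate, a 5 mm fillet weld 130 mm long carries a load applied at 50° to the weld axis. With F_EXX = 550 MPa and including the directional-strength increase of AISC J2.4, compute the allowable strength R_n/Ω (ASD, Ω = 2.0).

R_n/Ω ≈ 101 kN

t_e = 0.707 × 5 = 3.535 mm; A_we = 3.535 × 130 = 459.5 mm².
Directional factor: 1.0 + 0.5 sin^1.5(50°) = 1.335.
F_nw = 0.6 × 550 × 1.335 = 440.6 MPa.
R_n/Ω = (440.6 × 459.5) / 2.0 × 10⁻³ = 101.2 kN.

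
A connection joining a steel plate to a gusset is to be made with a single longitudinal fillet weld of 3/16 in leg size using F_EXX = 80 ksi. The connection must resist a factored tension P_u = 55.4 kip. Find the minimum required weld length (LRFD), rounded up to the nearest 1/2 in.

Throat t_e = 0.707 × 0.1875 = 0.1326 in.
φr_n = 0.75 × 0.6 × 80 × 0.1326 = 4.772 kip/in.
L_req = P_u / φr_n = 55.4 / 4.772 = 11.61 in total.
Round up → use L = 12 in.

L = 12 in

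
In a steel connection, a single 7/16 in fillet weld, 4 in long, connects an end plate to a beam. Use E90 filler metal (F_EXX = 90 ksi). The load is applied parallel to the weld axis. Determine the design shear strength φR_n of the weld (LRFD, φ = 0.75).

Effective throat t_e = 0.707 × 0.4375 = 0.3093 in.
Total length L = 4 in; A_we = 0.3093 × 4 = 1.237 in².
F_nw = 0.6 F_EXX = 0.6 × 90 = 54 ksi.
φR_n = 0.75 × 54 × 1.237 = 50.11 kip.

φR_n ≈ 50.1 kip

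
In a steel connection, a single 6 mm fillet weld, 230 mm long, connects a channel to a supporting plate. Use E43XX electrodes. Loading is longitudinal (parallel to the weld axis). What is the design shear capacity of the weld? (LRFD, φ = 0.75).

φR_n ≈ 189 kN

E43XX → F_EXX = 430 MPa.
Effective throat t_e = 0.707 × 6 = 4.242 mm.
Total length L = 230 mm; A_we = 4.242 × 230 = 975.7 mm².
F_nw = 0.6 F_EXX = 0.6 × 430 = 258 MPa.
φR_n = 0.75 × 258 × 975.7 × 10⁻³ = 188.8 kN.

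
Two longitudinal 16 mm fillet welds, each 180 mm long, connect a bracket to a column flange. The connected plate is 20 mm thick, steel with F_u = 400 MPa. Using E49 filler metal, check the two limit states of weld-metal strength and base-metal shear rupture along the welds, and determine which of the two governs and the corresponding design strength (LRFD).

φR_n ≈ 898 kN (weld metal governs)

E49XX → F_EXX = 490 MPa.
t_e = 0.707 × 16 = 11.31 mm; L = 360 mm.
Weld metal: φR_n = 0.75 × 0.6 × 490 × 11.31 × 360 × 10⁻³ = 897.9 kN.
Base metal (shear rupture): φR_n = 0.75 × 0.6 × 400 × 20 × 360 × 10⁻³ = 1296 kN.
Governing: weld metal.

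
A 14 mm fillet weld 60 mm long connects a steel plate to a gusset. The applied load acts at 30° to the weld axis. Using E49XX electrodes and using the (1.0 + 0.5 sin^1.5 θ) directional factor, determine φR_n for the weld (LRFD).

E49XX → F_EXX = 490 MPa.
t_e = 0.707 × 14 = 9.898 mm; A_we = 9.898 × 60 = 593.9 mm².
Directional factor: 1.0 + 0.5 sin^1.5(30°) = 1.177.
F_nw = 0.6 × 490 × 1.177 = 346 MPa.
φR_n = 0.75 × 346 × 593.9 × 10⁻³ = 154.1 kN.

φR_n ≈ 154 kN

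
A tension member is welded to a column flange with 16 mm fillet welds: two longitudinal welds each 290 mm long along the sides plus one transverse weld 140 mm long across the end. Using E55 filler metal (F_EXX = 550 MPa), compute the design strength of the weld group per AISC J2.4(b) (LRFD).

t_e = 0.707 × 16 = 11.31 mm.
R_nwl = 0.6 × 550 × 11.31 × 580 × 10⁻³ = 2165 kN (longitudinal, 2 welds).
R_nwt = 0.6 × 550 × 11.31 × 140 × 10⁻³ = 522.6 kN (transverse, base value).
(i) R_nwl + R_nwt = 2688 kN; (ii) 0.85 R_nwl + 1.5 R_nwt = 2624 kN.
R_n = max = 2688 kN [governs: (i)]; φR_n = 2016 kN.

φR_n ≈ 2020 kN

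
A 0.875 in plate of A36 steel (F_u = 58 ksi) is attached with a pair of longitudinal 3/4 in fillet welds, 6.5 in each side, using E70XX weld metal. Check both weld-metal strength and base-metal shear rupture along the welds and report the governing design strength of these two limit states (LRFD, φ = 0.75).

E70XX → F_EXX = 70 ksi.
t_e = 0.707 × 0.75 = 0.5302 in; L = 13 in.
Weld metal: φR_n = 0.75 × 0.6 × 70 × 0.5302 × 13 = 217.1 kip.
Base metal (shear rupture): φR_n = 0.75 × 0.6 × 58 × 0.875 × 13 = 296.9 kip.
Governing: weld metal.

φR_n ≈ 217 kip (weld metal governs)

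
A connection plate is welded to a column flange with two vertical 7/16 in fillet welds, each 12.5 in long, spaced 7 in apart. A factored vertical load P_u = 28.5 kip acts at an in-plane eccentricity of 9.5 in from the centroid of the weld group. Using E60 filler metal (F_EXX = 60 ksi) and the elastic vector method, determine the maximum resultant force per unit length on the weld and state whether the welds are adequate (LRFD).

f_max ≈ 3.76 kip/in; adequate

Total weld length L_w = 25 in. Treat welds as unit-width lines.
Polar moment about centroid: J = 2[d³/12 + d(b/2)²] = 2[12.5³/12 + 12.5×3.5²] = 631.8 in³.
Direct shear f_v = P/L_w = 28.5 / 25 = 1.14 kip/in (vertical).
Torsion M = P·e = 28.5 × 9.5 = 270.75 kip·in.
Critical point at (x, y) = (3.5, 6.25) from centroid. f_tx = M·y/J = 2.678 kip/in; f_ty = M·x/J = 1.5 kip/in.
Resultant f_max = √[f_tx² + (f_v + f_ty)²] = √[2.678² + (1.14 + 1.5)²] = 3.761 kip/in.
Capacity per unit length: φr_n = 0.75 × 0.6 × 60 × (0.707 × 0.4375) = 8.351 kip/in.
3.761 ≤ 8.351 → adequate.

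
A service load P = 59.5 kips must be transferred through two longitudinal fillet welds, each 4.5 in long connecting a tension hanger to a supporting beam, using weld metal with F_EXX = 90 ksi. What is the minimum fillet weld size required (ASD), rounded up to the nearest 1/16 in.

w = 3/8 in

Total weld length L = 9 in.
Required throat t_e = P × Ω / (0.6 F_EXX × L) = 59.5 × 2.0 / (0.6 × 90 × 9) = 0.2449 in.
Required leg w = t_e / 0.707 = 0.3463 in → use 3/8 in.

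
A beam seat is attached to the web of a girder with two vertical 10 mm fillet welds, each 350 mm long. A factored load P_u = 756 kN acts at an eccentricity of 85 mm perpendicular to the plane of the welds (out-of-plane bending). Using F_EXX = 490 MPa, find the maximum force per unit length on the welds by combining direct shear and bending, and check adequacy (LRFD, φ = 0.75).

L_w = 2 × 350 = 700 mm; section modulus (unit throat) S = 2 × L²/6 = 40830 mm².
Direct shear f_v = P/L_w = 756×10³/700 = 1080 N/mm.
Moment M = P × e = 756×10³ × 85 = 64260000 N·mm; bending f_b = M/S = 1574 N/mm.
f_max = √(f_v² + f_b²) = √(1080² + 1574²) = 1909 N/mm.
φr_n = 0.75 × 0.6 × 490 × (0.707 × 10) = 1559 N/mm → NOT adequate.

f_max ≈ 1910 N/mm; NOT adequate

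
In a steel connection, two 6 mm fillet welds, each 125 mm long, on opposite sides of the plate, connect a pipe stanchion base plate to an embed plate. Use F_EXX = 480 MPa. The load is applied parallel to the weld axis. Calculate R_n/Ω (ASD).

R_n/Ω ≈ 153 kN

Effective throat t_e = 0.707 × 6 = 4.242 mm.
Total length L = 250 mm; A_we = 4.242 × 250 = 1060 mm².
F_nw = 0.6 F_EXX = 0.6 × 480 = 288 MPa.
R_n = 288 × 1060 × 10⁻³ = 305.4 kN; R_n/Ω = 305.4/2.0 = 152.7 kN.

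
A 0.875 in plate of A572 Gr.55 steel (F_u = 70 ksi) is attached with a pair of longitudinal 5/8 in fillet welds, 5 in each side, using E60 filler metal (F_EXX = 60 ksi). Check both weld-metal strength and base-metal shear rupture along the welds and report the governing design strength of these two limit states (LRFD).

t_e = 0.707 × 0.625 = 0.4419 in; L = 10 in.
Weld metal: φR_n = 0.75 × 0.6 × 60 × 0.4419 × 10 = 119.3 kip.
Base metal (shear rupture): φR_n = 0.75 × 0.6 × 70 × 0.875 × 10 = 275.6 kip.
Governing: weld metal.

φR_n ≈ 119 kip (weld metal governs)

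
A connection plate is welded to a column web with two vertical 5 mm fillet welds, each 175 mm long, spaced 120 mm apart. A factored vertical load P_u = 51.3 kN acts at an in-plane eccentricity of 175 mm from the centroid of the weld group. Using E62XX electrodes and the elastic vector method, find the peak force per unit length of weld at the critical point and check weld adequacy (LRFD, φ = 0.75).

E62XX → F_EXX = 620 MPa.
Total weld length L_w = 350 mm. Treat welds as unit-width lines.
Polar moment about centroid: J = 2[d³/12 + d(b/2)²] = 2[175³/12 + 175×60²] = 2153000 mm³.
Direct shear f_v = P/L_w = 51.3×10³ / 350 = 146.6 N/mm (vertical).
Torsion M = P·e = 51.3×10³ × 175 = 8977500 N·mm.
Critical point at (x, y) = (60, 87.5) from centroid. f_tx = M·y/J = 364.8 N/mm; f_ty = M·x/J = 250.2 N/mm.
Resultant f_max = √[f_tx² + (f_v + f_ty)²] = √[364.8² + (146.6 + 250.2)²] = 539 N/mm.
Capacity per unit length: φr_n = 0.75 × 0.6 × 620 × (0.707 × 5) = 986.3 N/mm.
539 ≤ 986.3 → adequate.

f_max ≈ 539 N/mm; adequate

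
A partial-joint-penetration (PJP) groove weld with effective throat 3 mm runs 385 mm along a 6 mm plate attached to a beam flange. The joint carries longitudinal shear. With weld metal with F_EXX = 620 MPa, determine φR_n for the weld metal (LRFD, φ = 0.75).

φR_n ≈ 322 kN

Effective throat (given) t_e = 3 mm.
A_we = 3 × 385 = 1155 mm².
F_nw = 0.6 F_EXX = 372 MPa.
φR_n = 0.75 × 372 × 1155 × 10⁻³ = 322.2 kN.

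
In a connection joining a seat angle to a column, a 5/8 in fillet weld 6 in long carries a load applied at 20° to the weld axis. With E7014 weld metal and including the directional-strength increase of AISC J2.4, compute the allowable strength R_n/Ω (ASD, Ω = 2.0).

R_n/Ω ≈ 61.2 kips

E70XX → F_EXX = 70 ksi.
t_e = 0.707 × 0.625 = 0.4419 in; A_we = 0.4419 × 6 = 2.651 in².
Directional factor: 1.0 + 0.5 sin^1.5(20°) = 1.1.
F_nw = 0.6 × 70 × 1.1 = 46.2 ksi.
R_n/Ω = (46.2 × 2.651) / 2.0 = 61.24 kips.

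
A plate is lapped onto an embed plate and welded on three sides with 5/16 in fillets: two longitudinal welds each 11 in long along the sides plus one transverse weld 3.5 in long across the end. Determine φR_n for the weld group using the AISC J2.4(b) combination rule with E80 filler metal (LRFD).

E80XX → F_EXX = 80 ksi.
t_e = 0.707 × 0.3125 = 0.2209 in.
R_nwl = 0.6 × 80 × 0.2209 × 22 = 233.3 kip (longitudinal, 2 welds).
R_nwt = 0.6 × 80 × 0.2209 × 3.5 = 37.12 kip (transverse, base value).
(i) R_nwl + R_nwt = 270.4 kip; (ii) 0.85 R_nwl + 1.5 R_nwt = 254 kip.
R_n = max = 270.4 kip [governs: (i)]; φR_n = 202.8 kip.

φR_n ≈ 203 kip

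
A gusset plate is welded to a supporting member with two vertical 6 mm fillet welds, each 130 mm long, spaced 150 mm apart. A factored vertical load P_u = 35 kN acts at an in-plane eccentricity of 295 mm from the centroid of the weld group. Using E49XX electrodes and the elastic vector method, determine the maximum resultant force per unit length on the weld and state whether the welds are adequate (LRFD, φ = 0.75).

E49XX → F_EXX = 490 MPa.
Total weld length L_w = 260 mm. Treat welds as unit-width lines.
Polar moment about centroid: J = 2[d³/12 + d(b/2)²] = 2[130³/12 + 130×75²] = 1829000 mm³.
Direct shear f_v = P/L_w = 35×10³ / 260 = 134.6 N/mm (vertical).
Torsion M = P·e = 35×10³ × 295 = 10325000 N·mm.
Critical point at (x, y) = (75, 65) from centroid. f_tx = M·y/J = 367 N/mm; f_ty = M·x/J = 423.5 N/mm.
Resultant f_max = √[f_tx² + (f_v + f_ty)²] = √[367² + (134.6 + 423.5)²] = 667.9 N/mm.
Capacity per unit length: φr_n = 0.75 × 0.6 × 490 × (0.707 × 6) = 935.4 N/mm.
667.9 ≤ 935.4 → adequate.

f_max ≈ 668 N/mm; adequate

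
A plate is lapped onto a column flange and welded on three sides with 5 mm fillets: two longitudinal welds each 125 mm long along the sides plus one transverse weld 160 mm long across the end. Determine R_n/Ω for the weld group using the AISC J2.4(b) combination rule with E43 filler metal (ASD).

R_n/Ω ≈ 206 kN

E43XX → F_EXX = 430 MPa.
t_e = 0.707 × 5 = 3.535 mm.
R_nwl = 0.6 × 430 × 3.535 × 250 × 10⁻³ = 228 kN (longitudinal, 2 welds).
R_nwt = 0.6 × 430 × 3.535 × 160 × 10⁻³ = 145.9 kN (transverse, base value).
(i) R_nwl + R_nwt = 373.9 kN; (ii) 0.85 R_nwl + 1.5 R_nwt = 412.7 kN.
R_n = max = 412.7 kN [governs: (ii)]; R_n/Ω = 206.3 kN.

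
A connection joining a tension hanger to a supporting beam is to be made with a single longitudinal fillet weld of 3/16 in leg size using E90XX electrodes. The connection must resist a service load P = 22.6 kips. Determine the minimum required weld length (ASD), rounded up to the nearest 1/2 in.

E90XX → F_EXX = 90 ksi.
Throat t_e = 0.707 × 0.1875 = 0.1326 in.
r_n/Ω = (0.6 × 90 × 0.1326) / 2.0 = 3.579 kip/in.
L_req = P / (r_n/Ω) = 22.6 / 3.579 = 6.314 in total.
Round up → use L = 6.5 in.

L = 6.5 in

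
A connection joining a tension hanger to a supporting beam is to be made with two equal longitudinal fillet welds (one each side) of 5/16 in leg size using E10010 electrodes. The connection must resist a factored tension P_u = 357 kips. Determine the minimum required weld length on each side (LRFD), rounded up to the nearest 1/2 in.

E100XX → F_EXX = 100 ksi.
Throat t_e = 0.707 × 0.3125 = 0.2209 in.
φr_n = 0.75 × 0.6 × 100 × 0.2209 = 9.942 kips/in.
L_req = P_u / φr_n = 357 / 9.942 = 35.91 in total.
Per side: 35.91 / 2 = 17.95 in.
Round up → use L = 18 in on each side.

L = 18 in on each side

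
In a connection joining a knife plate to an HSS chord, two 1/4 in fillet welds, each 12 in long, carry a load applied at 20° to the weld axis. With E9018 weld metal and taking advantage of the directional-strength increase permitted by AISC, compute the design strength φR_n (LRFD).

φR_n ≈ 189 kip

E90XX → F_EXX = 90 ksi.
t_e = 0.707 × 0.25 = 0.1767 in; A_we = 0.1767 × 24 = 4.242 in².
Directional factor: 1.0 + 0.5 sin^1.5(20°) = 1.1.
F_nw = 0.6 × 90 × 1.1 = 59.4 ksi.
φR_n = 0.75 × 59.4 × 4.242 = 189 kip.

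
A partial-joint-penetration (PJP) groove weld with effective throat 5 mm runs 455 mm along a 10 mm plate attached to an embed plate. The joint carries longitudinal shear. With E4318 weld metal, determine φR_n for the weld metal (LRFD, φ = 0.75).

E43XX → F_EXX = 430 MPa.
Effective throat (given) t_e = 5 mm.
A_we = 5 × 455 = 2275 mm².
F_nw = 0.6 F_EXX = 258 MPa.
φR_n = 0.75 × 258 × 2275 × 10⁻³ = 440.2 kN.

φR_n ≈ 440 kN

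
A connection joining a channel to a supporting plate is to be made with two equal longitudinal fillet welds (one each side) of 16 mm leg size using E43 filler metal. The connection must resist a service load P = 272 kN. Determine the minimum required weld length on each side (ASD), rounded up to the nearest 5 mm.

E43XX → F_EXX = 430 MPa.
Throat t_e = 0.707 × 16 = 11.31 mm.
r_n/Ω = (0.6 × 430 × 11.31) / 2.0 = 1459 N/mm = 1.459 kN/mm.
L_req = P / (r_n/Ω) = 272 / 1.459 = 186.4 mm total.
Per side: 186.4 / 2 = 93.2 mm.
Round up → use L = 95 mm on each side.

L = 95 mm on each side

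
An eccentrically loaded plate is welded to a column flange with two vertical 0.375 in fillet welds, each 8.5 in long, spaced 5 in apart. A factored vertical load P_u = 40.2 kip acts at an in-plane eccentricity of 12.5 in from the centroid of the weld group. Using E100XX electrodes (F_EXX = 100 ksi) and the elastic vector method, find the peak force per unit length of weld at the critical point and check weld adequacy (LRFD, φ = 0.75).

f_max ≈ 13.2 kip/in; NOT adequate

Total weld length L_w = 17 in. Treat welds as unit-width lines.
Polar moment about centroid: J = 2[d³/12 + d(b/2)²] = 2[8.5³/12 + 8.5×2.5²] = 208.6 in³.
Direct shear f_v = P/L_w = 40.2 / 17 = 2.365 kip/in (vertical).
Torsion M = P·e = 40.2 × 12.5 = 502.5 kip·in.
Critical point at (x, y) = (2.5, 4.25) from centroid. f_tx = M·y/J = 10.24 kip/in; f_ty = M·x/J = 6.022 kip/in.
Resultant f_max = √[f_tx² + (f_v + f_ty)²] = √[10.24² + (2.365 + 6.022)²] = 13.23 kip/in.
Capacity per unit length: φr_n = 0.75 × 0.6 × 100 × (0.707 × 0.375) = 11.93 kip/in.
13.23 > 11.93 → NOT adequate.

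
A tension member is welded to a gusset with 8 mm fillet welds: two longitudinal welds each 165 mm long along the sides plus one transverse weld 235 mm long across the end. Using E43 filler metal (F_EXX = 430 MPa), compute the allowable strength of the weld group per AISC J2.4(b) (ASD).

R_n/Ω ≈ 462 kN

t_e = 0.707 × 8 = 5.656 mm.
R_nwl = 0.6 × 430 × 5.656 × 330 × 10⁻³ = 481.6 kN (longitudinal, 2 welds).
R_nwt = 0.6 × 430 × 5.656 × 235 × 10⁻³ = 342.9 kN (transverse, base value).
(i) R_nwl + R_nwt = 824.5 kN; (ii) 0.85 R_nwl + 1.5 R_nwt = 923.7 kN.
R_n = max = 923.7 kN [governs: (ii)]; R_n/Ω = 461.9 kN.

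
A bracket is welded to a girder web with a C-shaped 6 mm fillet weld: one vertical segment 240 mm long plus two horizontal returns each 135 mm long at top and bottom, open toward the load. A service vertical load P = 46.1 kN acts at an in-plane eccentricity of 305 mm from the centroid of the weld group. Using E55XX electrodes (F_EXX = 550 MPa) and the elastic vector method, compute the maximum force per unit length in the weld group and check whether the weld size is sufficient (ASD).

Total weld length L_w = 510 mm. Treat welds as unit-width lines.
Centroid: x̄ = 2×135×67.5 / 510 = 35.74 mm from the vertical weld.
Polar moment about centroid: J = I_x + I_y = [240³/12 + 2×135×120²] + [240×35.74² + 2(135³/12 + 135×31.76²)] = 6029000 mm³.
Direct shear f_v = P/L_w = 46.1×10³ / 510 = 90.39 N/mm (vertical).
Torsion M = P·e = 46.1×10³ × 305 = 14060000 N·mm.
Critical point at (x, y) = (99.26, 120) from centroid. f_tx = M·y/J = 279.9 N/mm; f_ty = M·x/J = 231.5 N/mm.
Resultant f_max = √[f_tx² + (f_v + f_ty)²] = √[279.9² + (90.39 + 231.5)²] = 426.5 N/mm.
Capacity per unit length: r_n/Ω = (1/2.0) × 0.6 × 550 × (0.707 × 6) = 699.9 N/mm.
426.5 ≤ 699.9 → adequate.

f_max ≈ 427 N/mm; adequate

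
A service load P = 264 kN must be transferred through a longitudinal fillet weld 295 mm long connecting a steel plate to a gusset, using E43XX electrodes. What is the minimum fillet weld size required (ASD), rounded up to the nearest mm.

w = 10 mm

E43XX → F_EXX = 430 MPa.
Total weld length L = 295 mm.
Required throat t_e = P × Ω / (0.6 F_EXX × L) = 264 × 2.0 / (0.6 × 430 × 295 × 10⁻³) = 6.937 mm.
Required leg w = t_e / 0.707 = 9.812 mm → use 10 mm.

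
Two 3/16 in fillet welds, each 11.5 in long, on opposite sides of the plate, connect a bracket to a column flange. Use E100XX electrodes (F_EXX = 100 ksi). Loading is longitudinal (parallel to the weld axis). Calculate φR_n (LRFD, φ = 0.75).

Effective throat t_e = 0.707 × 0.1875 = 0.1326 in.
Total length L = 23 in; A_we = 0.1326 × 23 = 3.049 in².
F_nw = 0.6 F_EXX = 0.6 × 100 = 60 ksi.
φR_n = 0.75 × 60 × 3.049 = 137.2 kips.

φR_n ≈ 137 kips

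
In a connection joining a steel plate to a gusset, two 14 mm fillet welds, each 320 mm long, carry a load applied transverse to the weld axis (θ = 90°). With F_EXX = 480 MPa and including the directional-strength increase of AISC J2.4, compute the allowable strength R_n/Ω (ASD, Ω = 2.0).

t_e = 0.707 × 14 = 9.898 mm; A_we = 9.898 × 640 = 6335 mm².
Directional factor: 1.0 + 0.5 sin^1.5(90°) = 1.5.
F_nw = 0.6 × 480 × 1.5 = 432 MPa.
R_n/Ω = (432 × 6335) / 2.0 × 10⁻³ = 1368 kN.

R_n/Ω ≈ 1370 kN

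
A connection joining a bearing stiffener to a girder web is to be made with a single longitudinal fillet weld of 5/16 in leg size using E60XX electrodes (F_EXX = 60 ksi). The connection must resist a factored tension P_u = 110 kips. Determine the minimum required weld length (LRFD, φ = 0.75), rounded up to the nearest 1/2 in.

Throat t_e = 0.707 × 0.3125 = 0.2209 in.
φr_n = 0.75 × 0.6 × 60 × 0.2209 = 5.965 kips/in.
L_req = P_u / φr_n = 110 / 5.965 = 18.44 in total.
Round up → use L = 18.5 in.

L = 18.5 in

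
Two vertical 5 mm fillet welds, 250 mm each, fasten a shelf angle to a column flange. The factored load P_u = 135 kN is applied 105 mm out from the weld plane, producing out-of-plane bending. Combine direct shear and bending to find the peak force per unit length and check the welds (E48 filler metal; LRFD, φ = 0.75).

E48XX → F_EXX = 480 MPa.
L_w = 2 × 250 = 500 mm; section modulus (unit throat) S = 2 × L²/6 = 20830 mm².
Direct shear f_v = P/L_w = 135×10³/500 = 270 N/mm.
Moment M = P × e = 135×10³ × 105 = 14175000 N·mm; bending f_b = M/S = 680.4 N/mm.
f_max = √(f_v² + f_b²) = √(270² + 680.4²) = 732 N/mm.
φr_n = 0.75 × 0.6 × 480 × (0.707 × 5) = 763.6 N/mm → adequate.

f_max ≈ 732 N/mm; adequate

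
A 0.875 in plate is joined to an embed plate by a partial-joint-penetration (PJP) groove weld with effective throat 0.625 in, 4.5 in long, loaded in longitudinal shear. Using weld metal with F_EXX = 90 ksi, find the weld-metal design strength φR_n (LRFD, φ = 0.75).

φR_n ≈ 114 kip

Effective throat (given) t_e = 0.625 in.
A_we = 0.625 × 4.5 = 2.812 in².
F_nw = 0.6 F_EXX = 54 ksi.
φR_n = 0.75 × 54 × 2.812 = 113.9 kip.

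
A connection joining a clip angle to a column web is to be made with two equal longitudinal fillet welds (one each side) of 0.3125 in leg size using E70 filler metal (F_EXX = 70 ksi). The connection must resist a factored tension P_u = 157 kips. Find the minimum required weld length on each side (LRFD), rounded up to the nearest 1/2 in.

Throat t_e = 0.707 × 0.3125 = 0.2209 in.
φr_n = 0.75 × 0.6 × 70 × 0.2209 = 6.96 kips/in.
L_req = P_u / φr_n = 157 / 6.96 = 22.56 in total.
Per side: 22.56 / 2 = 11.28 in.
Round up → use L = 11.5 in on each side.

L = 11.5 in on each side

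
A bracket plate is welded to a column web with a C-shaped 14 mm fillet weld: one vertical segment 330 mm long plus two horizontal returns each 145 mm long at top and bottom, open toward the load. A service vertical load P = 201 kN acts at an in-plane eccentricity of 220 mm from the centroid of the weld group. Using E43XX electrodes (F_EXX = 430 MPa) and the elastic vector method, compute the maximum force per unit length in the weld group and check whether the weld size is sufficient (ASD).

Total weld length L_w = 620 mm. Treat welds as unit-width lines.
Centroid: x̄ = 2×145×72.5 / 620 = 33.91 mm from the vertical weld.
Polar moment about centroid: J = I_x + I_y = [330³/12 + 2×145×165²] + [330×33.91² + 2(145³/12 + 145×38.59²)] = 12210000 mm³.
Direct shear f_v = P/L_w = 201×10³ / 620 = 324.2 N/mm (vertical).
Torsion M = P·e = 201×10³ × 220 = 44220000 N·mm.
Critical point at (x, y) = (111.1, 165) from centroid. f_tx = M·y/J = 597.6 N/mm; f_ty = M·x/J = 402.3 N/mm.
Resultant f_max = √[f_tx² + (f_v + f_ty)²] = √[597.6² + (324.2 + 402.3)²] = 940.7 N/mm.
Capacity per unit length: r_n/Ω = (1/2.0) × 0.6 × 430 × (0.707 × 14) = 1277 N/mm.
940.7 ≤ 1277 → adequate.

f_max ≈ 941 N/mm; adequate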